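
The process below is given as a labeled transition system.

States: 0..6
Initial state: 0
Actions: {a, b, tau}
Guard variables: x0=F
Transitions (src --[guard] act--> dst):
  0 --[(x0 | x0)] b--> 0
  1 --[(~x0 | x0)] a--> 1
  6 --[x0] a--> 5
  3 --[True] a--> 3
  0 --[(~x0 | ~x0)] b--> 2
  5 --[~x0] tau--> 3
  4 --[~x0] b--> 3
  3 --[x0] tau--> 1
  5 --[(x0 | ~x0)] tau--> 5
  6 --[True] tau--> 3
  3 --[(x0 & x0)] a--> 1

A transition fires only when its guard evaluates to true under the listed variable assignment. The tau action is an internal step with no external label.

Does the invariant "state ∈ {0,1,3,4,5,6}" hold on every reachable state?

Answer: INVARIANT VIOLATED at state 2

Analysis:
Allowed set {0,1,3,4,5,6}
Reach set: {0,2}
  0: safe
  2: outside
counterexample path to 2: b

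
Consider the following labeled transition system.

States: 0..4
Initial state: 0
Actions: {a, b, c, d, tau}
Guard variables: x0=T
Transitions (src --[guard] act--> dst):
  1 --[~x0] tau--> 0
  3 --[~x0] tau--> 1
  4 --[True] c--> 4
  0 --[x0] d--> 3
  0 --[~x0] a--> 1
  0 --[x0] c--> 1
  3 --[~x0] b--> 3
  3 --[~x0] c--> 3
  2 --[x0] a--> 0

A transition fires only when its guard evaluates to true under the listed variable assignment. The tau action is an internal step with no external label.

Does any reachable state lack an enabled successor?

R = {0,1,3}
  0: c→1  d→3  [deg 2]
  1: ∅  [no exit]
  3: ∅  [no exit]
Path to 1: c

Answer: DEADLOCK at state 1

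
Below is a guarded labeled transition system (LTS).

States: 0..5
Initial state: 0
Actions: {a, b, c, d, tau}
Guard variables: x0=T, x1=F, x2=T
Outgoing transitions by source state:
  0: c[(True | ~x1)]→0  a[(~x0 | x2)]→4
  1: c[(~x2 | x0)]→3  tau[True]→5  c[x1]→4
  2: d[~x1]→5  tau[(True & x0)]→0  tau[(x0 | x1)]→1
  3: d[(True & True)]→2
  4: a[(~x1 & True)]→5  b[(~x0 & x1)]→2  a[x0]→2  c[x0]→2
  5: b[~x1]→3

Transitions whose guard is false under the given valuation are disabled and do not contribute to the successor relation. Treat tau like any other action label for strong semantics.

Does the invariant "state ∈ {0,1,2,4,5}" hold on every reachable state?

Inv-set: {0,1,2,4,5}
Reachable = {0,1,2,3,4,5}
  0: ✓
  1: ✓
  2: ✓
  3: outside
  4: ✓
  5: ✓
witness against invariant: a·a·b → 3

Answer: INVARIANT VIOLATED at state 3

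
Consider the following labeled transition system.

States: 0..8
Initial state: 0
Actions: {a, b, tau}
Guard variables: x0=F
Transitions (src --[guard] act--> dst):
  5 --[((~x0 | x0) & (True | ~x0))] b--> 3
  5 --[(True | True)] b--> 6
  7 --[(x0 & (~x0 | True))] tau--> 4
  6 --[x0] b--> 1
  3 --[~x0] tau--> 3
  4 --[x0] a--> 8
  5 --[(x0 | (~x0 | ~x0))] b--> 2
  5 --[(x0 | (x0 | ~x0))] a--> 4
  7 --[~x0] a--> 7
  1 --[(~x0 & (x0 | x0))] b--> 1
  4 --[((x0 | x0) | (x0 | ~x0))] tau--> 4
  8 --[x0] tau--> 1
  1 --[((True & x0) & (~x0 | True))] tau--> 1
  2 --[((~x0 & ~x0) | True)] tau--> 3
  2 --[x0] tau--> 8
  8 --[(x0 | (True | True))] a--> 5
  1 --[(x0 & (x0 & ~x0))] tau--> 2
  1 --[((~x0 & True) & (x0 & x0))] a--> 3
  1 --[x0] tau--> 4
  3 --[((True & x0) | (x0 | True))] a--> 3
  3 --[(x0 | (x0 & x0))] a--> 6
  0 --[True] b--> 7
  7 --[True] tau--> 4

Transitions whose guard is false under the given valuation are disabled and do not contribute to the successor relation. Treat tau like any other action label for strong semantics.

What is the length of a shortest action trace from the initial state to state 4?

Breadth-first toward 4:
  depth 0: {0}
  depth 1: {7}
  depth 2: {4}
first hit 4 at d=2 via b·tau

Answer: 2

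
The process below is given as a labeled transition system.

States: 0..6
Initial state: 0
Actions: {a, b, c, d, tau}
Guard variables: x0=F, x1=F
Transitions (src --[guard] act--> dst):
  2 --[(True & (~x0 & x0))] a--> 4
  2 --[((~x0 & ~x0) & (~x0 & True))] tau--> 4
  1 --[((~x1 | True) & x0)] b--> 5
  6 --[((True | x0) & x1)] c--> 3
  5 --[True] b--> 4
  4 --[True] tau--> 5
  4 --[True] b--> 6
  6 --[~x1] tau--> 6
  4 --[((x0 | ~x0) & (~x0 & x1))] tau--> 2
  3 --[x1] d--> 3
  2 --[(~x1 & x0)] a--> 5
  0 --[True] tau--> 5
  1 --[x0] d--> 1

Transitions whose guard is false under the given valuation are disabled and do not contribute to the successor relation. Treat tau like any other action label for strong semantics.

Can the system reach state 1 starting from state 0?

After dropping false guards: 6 live edges.
Layer 0: {0}
Layer 1: {5}  total {0,5}
Layer 2: {4}  total {0,4,5}
Layer 3: {6}  total {0,4,5,6}
Reachable = {0,4,5,6}

Answer: UNREACHABLE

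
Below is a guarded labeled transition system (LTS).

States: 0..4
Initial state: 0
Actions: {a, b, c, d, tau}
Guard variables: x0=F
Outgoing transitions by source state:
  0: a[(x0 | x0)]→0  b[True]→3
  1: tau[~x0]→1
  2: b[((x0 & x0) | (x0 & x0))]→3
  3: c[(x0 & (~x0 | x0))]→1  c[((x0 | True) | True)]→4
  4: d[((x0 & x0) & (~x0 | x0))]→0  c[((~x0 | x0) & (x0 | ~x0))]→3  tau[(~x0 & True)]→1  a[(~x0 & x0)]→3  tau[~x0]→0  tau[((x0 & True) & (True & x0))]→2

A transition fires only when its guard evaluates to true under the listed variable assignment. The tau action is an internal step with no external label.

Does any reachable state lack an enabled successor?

Reach set: {0,1,3,4}
  0: b→3  [1 out]
  1: tau→1  [1 out]
  3: c→4  [1 out]
  4: c→3  tau→0  tau→1  [3 out]

Answer: DEADLOCK-FREE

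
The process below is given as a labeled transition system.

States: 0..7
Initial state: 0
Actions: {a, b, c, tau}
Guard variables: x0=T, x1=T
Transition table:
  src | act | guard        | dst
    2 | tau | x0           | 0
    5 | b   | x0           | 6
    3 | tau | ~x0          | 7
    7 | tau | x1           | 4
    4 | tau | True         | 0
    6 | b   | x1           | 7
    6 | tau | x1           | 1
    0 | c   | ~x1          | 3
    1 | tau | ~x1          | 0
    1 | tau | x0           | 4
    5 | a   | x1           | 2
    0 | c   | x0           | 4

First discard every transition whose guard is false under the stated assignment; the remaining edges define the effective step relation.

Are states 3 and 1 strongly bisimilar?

Answer: NOT BISIMILAR

Trace:
Refine partition for ~:
  π0 = {{0,1,2,3,4,5,6,7}}
  π1 = {{0},{1,2,4,7},{3},{5},{6}}
  π2 = {{0},{1,7},{2,4},{3},{5},{6}}
6 equivalence class(es) (converged in 3)
3∈{3}, 1∈{1,7}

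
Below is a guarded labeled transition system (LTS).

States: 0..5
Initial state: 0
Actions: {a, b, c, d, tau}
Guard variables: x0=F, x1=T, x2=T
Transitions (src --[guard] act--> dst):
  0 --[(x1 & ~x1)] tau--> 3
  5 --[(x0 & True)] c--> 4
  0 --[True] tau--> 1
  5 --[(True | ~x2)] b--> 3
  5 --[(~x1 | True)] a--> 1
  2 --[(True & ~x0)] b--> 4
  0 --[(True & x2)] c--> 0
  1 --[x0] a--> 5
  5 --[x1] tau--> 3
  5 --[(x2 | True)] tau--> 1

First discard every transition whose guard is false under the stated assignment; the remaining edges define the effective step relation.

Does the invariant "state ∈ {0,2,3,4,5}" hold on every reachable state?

Safe = {0,2,3,4,5}
R = {0,1}
  0: ok
  1: outside
counterexample path to 1: tau

Answer: INVARIANT VIOLATED at state 1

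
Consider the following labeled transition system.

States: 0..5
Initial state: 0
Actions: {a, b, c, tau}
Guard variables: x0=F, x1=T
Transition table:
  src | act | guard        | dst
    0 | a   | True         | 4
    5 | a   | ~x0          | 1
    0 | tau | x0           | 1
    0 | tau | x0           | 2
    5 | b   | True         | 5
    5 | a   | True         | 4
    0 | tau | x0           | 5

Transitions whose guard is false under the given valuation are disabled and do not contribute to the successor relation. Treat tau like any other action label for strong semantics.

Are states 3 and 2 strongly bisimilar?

Compute ~ classes (split until stable):
  round 0: {{0,1,2,3,4,5}}
  round 1: {{0},{1,2,3,4},{5}}
Fixed point at round 2; 3 class(es).
3∈{1,2,3,4}, 2∈{1,2,3,4}

Answer: BISIMILAR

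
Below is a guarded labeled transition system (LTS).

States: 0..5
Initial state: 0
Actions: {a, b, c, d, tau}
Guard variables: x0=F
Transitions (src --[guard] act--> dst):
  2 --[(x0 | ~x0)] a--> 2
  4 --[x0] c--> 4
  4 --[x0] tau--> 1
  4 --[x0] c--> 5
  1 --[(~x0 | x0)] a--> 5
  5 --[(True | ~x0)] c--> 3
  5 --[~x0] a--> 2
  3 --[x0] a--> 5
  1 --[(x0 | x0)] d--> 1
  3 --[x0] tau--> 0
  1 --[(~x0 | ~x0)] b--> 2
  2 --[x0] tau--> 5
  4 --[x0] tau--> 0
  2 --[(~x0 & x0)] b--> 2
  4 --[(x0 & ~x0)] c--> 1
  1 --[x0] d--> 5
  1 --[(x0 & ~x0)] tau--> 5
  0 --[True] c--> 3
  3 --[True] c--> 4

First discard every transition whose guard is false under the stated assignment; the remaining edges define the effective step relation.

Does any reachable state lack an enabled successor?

Answer: DEADLOCK at state 4

Analysis:
Reachable = {0,3,4}
  0: c→3  [1 out]
  3: c→4  [1 out]
  4: ∅  [deadlock]
witness 4: c·c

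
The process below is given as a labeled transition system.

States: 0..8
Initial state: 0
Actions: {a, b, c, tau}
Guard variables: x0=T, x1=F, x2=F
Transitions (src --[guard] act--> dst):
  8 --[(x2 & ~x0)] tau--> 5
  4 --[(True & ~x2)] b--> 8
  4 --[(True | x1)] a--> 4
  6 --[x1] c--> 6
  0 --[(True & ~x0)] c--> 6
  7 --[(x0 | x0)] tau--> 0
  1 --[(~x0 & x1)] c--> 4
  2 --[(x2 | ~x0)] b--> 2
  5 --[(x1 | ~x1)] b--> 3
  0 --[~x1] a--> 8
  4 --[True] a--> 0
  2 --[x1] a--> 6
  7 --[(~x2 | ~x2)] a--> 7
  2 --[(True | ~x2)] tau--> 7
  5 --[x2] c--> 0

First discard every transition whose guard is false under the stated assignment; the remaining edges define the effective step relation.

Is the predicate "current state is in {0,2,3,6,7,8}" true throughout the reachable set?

Answer: INVARIANT HOLDS

Analysis:
Allowed set {0,2,3,6,7,8}
Reachable = {0,8}
  0: ✓
  8: ✓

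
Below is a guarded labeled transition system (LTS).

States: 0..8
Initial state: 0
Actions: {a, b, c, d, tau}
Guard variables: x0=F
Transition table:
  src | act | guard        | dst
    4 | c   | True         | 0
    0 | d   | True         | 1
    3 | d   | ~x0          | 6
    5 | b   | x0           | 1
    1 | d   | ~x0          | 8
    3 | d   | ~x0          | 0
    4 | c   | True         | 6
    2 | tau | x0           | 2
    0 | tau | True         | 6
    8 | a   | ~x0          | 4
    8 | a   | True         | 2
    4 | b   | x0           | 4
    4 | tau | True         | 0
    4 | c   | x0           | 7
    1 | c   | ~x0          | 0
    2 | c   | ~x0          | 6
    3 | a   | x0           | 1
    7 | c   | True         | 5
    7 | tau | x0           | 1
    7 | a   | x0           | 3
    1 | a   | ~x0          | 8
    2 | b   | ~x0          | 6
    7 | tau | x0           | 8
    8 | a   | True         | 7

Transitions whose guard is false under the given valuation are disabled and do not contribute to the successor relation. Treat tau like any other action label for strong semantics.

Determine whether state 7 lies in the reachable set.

16 transition(s) survive guard evaluation.
depth 0: {0}
depth 1: {1,6}  now seen {0,1,6}
depth 2: {8}  now seen {0,1,6,8}
depth 3: {2,4,7}  now seen {0,1,2,4,6,7,8}
depth 4: {5}  now seen {0,1,2,4,5,6,7,8}
Reach set: {0,1,2,4,5,6,7,8}
trace reaching 7: d·d·a

Answer: REACHABLE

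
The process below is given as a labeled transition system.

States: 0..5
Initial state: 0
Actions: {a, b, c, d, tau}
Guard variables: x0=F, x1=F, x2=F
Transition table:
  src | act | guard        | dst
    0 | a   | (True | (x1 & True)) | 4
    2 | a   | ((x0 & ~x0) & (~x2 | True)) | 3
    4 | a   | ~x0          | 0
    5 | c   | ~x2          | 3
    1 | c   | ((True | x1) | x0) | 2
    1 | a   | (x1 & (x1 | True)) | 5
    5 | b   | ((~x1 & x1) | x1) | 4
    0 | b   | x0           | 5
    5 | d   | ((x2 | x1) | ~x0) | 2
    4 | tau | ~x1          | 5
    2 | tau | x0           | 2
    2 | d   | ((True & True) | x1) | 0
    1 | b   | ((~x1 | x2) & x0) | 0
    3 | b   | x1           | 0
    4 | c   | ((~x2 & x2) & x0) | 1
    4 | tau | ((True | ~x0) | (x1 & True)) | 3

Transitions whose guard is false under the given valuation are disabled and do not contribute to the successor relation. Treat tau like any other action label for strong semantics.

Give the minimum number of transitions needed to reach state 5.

Layered search for 5:
  depth 0: {0}
  depth 1: {4}
  depth 2: {3,5}
depth(5)=2, e.g. a·tau

Answer: 2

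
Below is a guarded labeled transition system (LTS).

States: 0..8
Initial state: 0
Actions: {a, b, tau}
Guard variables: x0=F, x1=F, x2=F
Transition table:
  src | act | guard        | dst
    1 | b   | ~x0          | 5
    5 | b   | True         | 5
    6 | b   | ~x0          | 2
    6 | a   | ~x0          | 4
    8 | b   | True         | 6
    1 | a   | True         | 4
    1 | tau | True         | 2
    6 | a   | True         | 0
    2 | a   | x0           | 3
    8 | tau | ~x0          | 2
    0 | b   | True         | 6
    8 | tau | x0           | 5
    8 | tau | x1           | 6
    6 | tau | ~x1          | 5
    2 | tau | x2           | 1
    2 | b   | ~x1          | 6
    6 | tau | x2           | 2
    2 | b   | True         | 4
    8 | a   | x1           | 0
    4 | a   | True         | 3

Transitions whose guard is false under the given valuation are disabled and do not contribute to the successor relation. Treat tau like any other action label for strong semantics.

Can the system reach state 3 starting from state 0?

Answer: REACHABLE

Working:
14 transition(s) survive guard evaluation.
depth 0: {0}
depth 1: {6}  now seen {0,6}
depth 2: {2,4,5}  now seen {0,2,4,5,6}
depth 3: {3}  now seen {0,2,3,4,5,6}
Reachable = {0,2,3,4,5,6}
trace reaching 3: b·a·a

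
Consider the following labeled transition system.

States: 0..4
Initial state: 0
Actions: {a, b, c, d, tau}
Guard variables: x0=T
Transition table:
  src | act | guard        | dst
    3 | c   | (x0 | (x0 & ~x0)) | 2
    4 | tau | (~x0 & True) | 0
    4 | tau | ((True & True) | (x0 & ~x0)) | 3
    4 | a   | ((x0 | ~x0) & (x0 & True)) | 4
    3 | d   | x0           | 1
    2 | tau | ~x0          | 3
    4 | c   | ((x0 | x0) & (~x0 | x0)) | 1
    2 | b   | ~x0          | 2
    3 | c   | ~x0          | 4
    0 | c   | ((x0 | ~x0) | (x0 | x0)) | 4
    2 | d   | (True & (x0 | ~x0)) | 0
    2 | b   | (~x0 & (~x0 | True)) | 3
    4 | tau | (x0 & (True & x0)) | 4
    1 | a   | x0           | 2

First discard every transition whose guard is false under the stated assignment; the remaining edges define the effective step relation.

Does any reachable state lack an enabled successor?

R = {0,1,2,3,4}
  0: c→4  [deg 1]
  1: a→2  [deg 1]
  2: d→0  [deg 1]
  3: c→2  d→1  [deg 2]
  4: a→4  c→1  tau→3  tau→4  [deg 4]

Answer: DEADLOCK-FREE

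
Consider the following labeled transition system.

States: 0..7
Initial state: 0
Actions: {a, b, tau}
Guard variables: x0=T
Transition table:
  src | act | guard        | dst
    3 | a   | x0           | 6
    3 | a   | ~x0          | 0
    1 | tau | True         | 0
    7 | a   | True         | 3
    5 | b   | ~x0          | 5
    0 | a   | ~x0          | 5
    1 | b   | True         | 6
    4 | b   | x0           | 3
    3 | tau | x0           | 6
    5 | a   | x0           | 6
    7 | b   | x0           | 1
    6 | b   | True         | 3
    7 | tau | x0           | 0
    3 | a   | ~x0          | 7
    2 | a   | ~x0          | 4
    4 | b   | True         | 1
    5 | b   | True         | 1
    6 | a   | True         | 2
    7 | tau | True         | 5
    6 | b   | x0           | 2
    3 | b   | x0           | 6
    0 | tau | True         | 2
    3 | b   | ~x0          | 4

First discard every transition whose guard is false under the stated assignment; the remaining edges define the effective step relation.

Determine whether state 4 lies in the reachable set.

Guard filter leaves 17 enabled edge(s).
L0 = {0}
L1 = {2}  cumulative {0,2}
Reach set: {0,2}

Answer: UNREACHABLE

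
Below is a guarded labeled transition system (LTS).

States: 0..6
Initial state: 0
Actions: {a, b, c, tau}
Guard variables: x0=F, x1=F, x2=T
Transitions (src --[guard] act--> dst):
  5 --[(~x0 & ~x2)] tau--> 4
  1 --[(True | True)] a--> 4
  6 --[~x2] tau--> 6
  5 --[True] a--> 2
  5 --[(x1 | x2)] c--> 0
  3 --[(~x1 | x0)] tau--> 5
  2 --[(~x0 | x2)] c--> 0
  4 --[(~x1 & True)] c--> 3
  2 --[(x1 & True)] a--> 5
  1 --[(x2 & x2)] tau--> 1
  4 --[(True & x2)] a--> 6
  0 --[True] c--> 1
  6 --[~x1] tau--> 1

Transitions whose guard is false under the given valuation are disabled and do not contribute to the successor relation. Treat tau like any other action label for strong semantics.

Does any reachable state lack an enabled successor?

Answer: DEADLOCK-FREE

Working:
R = {0,1,2,3,4,5,6}
  0: c→1  [1 exit(s)]
  1: a→4  tau→1  [2 exit(s)]
  2: c→0  [1 exit(s)]
  3: tau→5  [1 exit(s)]
  4: a→6  c→3  [2 exit(s)]
  5: a→2  c→0  [2 exit(s)]
  6: tau→1  [1 exit(s)]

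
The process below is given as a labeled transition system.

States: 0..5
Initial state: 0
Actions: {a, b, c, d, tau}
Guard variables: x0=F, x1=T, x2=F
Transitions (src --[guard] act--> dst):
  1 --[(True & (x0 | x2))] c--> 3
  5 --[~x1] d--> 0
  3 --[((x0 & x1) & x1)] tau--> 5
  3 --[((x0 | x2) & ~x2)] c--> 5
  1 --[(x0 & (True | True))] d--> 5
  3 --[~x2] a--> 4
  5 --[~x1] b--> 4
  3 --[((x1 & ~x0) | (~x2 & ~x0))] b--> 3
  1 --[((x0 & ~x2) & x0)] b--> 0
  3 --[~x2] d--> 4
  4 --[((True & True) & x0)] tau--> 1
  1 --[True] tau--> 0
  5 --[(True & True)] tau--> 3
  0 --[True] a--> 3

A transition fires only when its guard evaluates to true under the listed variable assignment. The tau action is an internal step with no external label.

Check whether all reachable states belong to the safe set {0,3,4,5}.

Answer: INVARIANT HOLDS

Trace:
Safe = {0,3,4,5}
R = {0,3,4}
  0: ok
  3: ok
  4: ok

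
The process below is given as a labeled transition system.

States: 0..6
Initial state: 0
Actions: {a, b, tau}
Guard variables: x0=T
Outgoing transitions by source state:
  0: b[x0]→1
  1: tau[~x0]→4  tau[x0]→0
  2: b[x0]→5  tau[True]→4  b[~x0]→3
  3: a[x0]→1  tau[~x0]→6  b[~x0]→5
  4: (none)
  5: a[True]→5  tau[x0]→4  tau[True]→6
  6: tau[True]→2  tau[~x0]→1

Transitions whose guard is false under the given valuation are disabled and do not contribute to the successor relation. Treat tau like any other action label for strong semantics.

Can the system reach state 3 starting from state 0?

Guard filter leaves 9 enabled edge(s).
depth 0: {0}
depth 1: {1}  total {0,1}
Reach set: {0,1}

Answer: UNREACHABLE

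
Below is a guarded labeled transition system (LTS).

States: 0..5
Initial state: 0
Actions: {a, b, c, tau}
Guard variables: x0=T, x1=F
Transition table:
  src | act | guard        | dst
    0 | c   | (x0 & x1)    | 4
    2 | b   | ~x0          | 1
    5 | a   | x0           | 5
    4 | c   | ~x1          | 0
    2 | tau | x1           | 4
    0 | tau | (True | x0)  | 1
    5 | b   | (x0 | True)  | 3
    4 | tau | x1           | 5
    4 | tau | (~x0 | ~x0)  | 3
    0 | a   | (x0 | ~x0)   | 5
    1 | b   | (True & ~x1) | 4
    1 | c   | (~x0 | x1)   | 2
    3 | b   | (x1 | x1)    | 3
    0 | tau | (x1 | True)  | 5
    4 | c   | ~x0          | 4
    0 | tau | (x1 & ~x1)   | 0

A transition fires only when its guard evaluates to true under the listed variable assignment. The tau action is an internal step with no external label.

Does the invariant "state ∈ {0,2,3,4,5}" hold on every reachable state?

Answer: INVARIANT VIOLATED at state 1

Analysis:
Allowed set {0,2,3,4,5}
Reach set: {0,1,3,4,5}
  0: ✓
  1: ✗ unsafe
  3: ✓
  4: ✓
  5: ✓
witness against invariant: tau → 1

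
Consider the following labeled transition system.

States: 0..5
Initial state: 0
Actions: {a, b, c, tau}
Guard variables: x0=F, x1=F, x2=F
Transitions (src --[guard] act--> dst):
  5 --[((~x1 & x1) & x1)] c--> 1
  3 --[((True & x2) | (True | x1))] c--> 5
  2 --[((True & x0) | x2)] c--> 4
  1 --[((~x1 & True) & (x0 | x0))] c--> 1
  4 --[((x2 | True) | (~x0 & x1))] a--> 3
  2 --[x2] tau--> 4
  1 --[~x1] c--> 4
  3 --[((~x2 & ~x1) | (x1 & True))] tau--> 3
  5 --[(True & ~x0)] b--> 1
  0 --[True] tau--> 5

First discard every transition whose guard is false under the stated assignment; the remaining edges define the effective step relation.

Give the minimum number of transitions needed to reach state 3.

Breadth-first toward 3:
  Layer 0: {0}
  Layer 1: {5}
  Layer 2: {1}
  Layer 3: {4}
  Layer 4: {3}
first hit 3 at d=4 via tau·b·c·a

Answer: 4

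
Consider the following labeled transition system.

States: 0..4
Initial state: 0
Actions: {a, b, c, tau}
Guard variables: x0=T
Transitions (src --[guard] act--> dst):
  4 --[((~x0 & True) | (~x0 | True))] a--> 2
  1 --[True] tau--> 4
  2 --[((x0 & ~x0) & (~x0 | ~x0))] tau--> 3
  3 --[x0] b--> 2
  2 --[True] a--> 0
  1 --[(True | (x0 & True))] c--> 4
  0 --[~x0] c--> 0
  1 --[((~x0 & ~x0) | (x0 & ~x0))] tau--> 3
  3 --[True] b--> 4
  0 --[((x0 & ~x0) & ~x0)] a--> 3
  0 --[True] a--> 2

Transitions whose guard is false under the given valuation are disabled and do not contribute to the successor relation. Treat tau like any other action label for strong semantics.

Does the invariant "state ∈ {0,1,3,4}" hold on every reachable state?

Answer: INVARIANT VIOLATED at state 2

Analysis:
Safe = {0,1,3,4}
Reach set: {0,2}
  0: ok
  2: ✗ unsafe
counterexample path to 2: a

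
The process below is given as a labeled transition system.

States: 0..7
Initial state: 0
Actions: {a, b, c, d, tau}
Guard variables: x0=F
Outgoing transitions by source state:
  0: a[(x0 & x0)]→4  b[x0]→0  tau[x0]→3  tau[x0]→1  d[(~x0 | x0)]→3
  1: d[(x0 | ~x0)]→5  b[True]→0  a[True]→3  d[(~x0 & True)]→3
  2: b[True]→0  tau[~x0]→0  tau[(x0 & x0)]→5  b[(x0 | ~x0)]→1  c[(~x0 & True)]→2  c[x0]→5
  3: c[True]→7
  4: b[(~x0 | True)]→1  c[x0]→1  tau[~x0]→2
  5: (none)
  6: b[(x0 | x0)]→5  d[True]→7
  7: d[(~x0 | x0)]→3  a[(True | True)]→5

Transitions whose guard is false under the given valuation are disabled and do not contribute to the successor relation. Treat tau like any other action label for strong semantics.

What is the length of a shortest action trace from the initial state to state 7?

Answer: 2

Trace:
BFS to 7:
  depth 0: {0}
  depth 1: {3}
  depth 2: {7}
depth(7)=2, e.g. d·c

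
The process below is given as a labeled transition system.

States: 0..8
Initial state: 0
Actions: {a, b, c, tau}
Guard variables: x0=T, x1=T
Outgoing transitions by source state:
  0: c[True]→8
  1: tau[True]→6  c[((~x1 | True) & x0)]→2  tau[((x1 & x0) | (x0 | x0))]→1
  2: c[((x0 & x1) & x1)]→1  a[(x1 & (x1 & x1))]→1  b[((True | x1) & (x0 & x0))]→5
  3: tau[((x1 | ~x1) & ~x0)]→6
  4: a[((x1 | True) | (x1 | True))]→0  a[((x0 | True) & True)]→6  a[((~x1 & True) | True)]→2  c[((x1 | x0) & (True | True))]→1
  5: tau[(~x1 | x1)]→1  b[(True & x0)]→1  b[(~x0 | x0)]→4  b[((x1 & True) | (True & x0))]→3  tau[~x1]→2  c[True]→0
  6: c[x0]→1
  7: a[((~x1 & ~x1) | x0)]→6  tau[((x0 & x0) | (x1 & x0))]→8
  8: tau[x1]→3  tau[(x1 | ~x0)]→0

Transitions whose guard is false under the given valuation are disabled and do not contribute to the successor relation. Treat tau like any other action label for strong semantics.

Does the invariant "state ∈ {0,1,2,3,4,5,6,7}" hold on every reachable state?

Answer: INVARIANT VIOLATED at state 8

Trace:
Inv-set: {0,1,2,3,4,5,6,7}
Reachable = {0,3,8}
  0: safe
  3: safe
  8: VIOLATES
counterexample path to 8: c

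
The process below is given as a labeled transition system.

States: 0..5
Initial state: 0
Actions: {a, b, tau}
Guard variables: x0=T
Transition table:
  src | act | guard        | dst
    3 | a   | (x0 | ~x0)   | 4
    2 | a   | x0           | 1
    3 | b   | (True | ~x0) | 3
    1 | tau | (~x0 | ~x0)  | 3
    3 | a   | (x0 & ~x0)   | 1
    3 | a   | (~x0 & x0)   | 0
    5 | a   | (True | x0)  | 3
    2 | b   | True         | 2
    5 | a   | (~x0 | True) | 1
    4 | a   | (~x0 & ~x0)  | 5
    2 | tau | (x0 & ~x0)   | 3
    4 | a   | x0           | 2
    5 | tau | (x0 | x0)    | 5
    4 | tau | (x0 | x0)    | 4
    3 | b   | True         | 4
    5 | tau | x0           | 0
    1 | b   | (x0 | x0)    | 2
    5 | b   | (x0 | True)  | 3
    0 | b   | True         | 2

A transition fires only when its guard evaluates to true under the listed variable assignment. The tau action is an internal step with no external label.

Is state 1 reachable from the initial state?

Answer: REACHABLE

Trace:
After dropping false guards: 14 live edges.
Layer 0: {0}
Layer 1: {2}  now seen {0,2}
Layer 2: {1}  now seen {0,1,2}
R = {0,1,2}
witness 1: b·a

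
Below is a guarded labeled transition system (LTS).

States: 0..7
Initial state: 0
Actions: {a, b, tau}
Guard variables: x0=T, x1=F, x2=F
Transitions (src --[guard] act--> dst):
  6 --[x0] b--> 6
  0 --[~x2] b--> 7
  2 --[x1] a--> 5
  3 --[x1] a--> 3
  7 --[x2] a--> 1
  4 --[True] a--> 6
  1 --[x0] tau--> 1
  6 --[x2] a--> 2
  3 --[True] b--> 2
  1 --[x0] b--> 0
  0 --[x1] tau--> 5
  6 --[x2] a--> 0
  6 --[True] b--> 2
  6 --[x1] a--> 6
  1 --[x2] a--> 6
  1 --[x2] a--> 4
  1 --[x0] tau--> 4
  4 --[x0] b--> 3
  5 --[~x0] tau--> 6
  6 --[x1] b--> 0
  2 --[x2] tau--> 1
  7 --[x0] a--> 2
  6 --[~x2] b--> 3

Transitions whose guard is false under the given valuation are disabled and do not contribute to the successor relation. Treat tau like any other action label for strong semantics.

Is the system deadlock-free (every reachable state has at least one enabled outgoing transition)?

Answer: DEADLOCK at state 2

Trace:
Reach set: {0,2,7}
  0: b→7  [1 exit(s)]
  2: ∅  [STUCK]
  7: a→2  [1 exit(s)]
witness 2: b·a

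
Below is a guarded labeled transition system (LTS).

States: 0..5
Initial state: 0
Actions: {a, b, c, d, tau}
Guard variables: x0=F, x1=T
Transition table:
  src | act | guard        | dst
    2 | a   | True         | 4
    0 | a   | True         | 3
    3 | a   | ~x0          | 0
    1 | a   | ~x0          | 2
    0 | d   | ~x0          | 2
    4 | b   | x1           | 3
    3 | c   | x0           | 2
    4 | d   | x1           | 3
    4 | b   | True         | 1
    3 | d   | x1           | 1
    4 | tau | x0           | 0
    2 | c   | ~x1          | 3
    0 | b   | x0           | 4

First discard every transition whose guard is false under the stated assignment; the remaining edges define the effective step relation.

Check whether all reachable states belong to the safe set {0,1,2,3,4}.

Answer: INVARIANT HOLDS

Analysis:
Inv-set: {0,1,2,3,4}
R = {0,1,2,3,4}
  0: ✓
  1: ✓
  2: ✓
  3: ✓
  4: ✓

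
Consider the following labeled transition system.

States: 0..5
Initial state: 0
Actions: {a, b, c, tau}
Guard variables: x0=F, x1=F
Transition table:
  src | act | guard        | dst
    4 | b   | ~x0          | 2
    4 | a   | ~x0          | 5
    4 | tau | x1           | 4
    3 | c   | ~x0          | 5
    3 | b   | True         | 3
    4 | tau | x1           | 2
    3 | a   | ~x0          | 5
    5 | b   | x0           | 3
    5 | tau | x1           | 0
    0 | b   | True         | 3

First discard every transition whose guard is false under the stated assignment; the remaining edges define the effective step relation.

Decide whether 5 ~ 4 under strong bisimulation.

Compute ~ classes (split until stable):
  round 0: {{0,1,2,3,4,5}}
  round 1: {{0},{1,2,5},{3},{4}}
stable after 2 split(s): 4 block(s)
[5]={1,2,5}  [4]={4}

Answer: NOT BISIMILAR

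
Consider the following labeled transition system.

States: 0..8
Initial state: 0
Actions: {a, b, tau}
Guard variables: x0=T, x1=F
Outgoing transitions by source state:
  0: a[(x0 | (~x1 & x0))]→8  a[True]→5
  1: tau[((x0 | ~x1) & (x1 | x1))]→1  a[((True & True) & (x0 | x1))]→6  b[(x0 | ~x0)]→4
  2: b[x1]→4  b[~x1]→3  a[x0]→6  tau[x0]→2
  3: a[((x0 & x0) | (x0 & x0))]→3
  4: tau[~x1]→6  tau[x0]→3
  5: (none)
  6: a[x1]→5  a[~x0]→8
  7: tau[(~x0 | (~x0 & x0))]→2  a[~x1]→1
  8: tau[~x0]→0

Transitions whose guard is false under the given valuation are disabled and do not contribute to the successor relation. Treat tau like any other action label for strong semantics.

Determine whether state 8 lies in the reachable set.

Answer: REACHABLE

Working:
After dropping false guards: 11 live edges.
L0 = {0}
L1 = {5,8}  cumulative {0,5,8}
Reach set: {0,5,8}
witness 8: a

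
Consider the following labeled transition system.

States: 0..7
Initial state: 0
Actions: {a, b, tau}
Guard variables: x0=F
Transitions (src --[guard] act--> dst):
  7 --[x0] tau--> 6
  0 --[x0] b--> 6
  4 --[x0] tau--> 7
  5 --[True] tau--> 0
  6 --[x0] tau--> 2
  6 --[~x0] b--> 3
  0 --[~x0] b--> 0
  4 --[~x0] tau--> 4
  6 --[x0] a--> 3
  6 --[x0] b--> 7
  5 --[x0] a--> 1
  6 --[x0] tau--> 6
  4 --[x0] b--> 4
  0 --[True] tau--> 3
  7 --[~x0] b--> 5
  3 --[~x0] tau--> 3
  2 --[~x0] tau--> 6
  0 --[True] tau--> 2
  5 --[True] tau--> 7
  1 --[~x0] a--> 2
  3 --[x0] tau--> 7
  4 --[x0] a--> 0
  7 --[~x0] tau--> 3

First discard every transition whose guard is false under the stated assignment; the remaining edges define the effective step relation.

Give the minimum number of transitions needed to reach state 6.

Layered search for 6:
  Layer 0: {0}
  Layer 1: {2,3}
  Layer 2: {6}
6 enters at depth 2; path tau·tau

Answer: 2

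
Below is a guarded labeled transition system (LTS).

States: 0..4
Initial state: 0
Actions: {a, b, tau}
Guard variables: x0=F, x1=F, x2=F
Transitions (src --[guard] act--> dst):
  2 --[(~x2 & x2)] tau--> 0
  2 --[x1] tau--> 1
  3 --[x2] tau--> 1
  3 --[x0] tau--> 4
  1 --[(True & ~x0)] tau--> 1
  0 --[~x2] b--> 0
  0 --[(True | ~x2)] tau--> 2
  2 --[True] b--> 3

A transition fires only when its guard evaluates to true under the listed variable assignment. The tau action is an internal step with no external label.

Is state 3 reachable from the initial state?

Answer: REACHABLE

Trace:
After dropping false guards: 4 live edges.
depth 0: {0}
depth 1: {2}  total {0,2}
depth 2: {3}  total {0,2,3}
Reach set: {0,2,3}
trace reaching 3: tau·b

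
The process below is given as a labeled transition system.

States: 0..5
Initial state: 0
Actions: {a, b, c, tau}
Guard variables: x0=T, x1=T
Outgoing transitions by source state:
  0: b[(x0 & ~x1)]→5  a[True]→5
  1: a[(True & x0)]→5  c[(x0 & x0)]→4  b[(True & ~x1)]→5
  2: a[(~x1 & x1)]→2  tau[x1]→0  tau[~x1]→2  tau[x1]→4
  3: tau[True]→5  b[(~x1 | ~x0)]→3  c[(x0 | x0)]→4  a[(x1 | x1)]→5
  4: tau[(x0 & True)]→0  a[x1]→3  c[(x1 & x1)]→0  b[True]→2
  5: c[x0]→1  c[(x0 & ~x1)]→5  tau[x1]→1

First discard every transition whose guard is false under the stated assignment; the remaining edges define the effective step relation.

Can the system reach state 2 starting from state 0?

Answer: REACHABLE

Trace:
14 transition(s) survive guard evaluation.
Layer 0: {0}
Layer 1: {5}  total {0,5}
Layer 2: {1}  total {0,1,5}
Layer 3: {4}  total {0,1,4,5}
Layer 4: {2,3}  total {0,1,2,3,4,5}
R = {0,1,2,3,4,5}
witness 2: a·c·c·b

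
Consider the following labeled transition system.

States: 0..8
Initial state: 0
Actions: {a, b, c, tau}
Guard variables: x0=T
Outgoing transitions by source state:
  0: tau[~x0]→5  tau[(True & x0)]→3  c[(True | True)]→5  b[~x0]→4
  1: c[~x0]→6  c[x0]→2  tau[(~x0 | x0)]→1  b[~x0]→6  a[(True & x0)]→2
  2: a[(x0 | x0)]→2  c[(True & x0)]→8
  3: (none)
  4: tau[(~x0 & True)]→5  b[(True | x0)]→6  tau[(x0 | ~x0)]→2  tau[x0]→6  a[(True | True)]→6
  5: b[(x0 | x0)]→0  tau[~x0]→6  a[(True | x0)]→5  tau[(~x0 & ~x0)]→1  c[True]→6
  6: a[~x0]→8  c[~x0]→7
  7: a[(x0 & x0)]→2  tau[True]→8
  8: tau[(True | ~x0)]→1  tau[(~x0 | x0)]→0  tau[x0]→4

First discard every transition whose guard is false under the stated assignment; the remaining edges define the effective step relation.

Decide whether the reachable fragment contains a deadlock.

Reach set: {0,3,5,6}
  0: c→5  tau→3  [2 out]
  3: ∅  [deadlock]
  5: a→5  b→0  c→6  [3 out]
  6: ∅  [deadlock]
Path to 3: tau

Answer: DEADLOCK at state 3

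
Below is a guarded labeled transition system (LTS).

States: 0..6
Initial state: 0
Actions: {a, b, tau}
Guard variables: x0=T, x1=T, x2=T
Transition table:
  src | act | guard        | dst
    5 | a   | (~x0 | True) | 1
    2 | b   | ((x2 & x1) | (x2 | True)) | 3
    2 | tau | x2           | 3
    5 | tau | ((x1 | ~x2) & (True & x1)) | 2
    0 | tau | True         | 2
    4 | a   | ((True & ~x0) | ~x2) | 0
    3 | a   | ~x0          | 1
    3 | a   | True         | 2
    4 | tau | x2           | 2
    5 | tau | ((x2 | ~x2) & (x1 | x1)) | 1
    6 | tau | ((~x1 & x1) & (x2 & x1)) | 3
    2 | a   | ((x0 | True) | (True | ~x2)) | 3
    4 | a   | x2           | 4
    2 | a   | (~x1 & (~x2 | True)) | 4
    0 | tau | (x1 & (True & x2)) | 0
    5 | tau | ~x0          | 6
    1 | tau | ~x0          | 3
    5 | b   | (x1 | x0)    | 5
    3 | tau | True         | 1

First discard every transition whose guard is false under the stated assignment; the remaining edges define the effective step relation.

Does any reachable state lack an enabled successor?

Answer: DEADLOCK at state 1

Analysis:
R = {0,1,2,3}
  0: tau→0  tau→2  [2 out]
  1: ∅  [STUCK]
  2: a→3  b→3  tau→3  [3 out]
  3: a→2  tau→1  [2 out]
Path to 1: tau·b·tau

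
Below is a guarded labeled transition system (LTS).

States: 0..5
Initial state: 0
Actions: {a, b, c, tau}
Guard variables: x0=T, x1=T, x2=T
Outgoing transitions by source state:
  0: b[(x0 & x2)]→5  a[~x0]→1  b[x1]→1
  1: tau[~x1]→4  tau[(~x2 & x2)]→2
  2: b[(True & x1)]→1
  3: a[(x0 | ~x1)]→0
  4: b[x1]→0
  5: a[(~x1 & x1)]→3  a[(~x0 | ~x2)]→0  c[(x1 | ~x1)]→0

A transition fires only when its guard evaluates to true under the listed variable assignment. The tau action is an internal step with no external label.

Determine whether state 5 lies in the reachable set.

6 transition(s) survive guard evaluation.
L0 = {0}
L1 = {1,5}  now seen {0,1,5}
Reachable = {0,1,5}
Path to 5: b

Answer: REACHABLE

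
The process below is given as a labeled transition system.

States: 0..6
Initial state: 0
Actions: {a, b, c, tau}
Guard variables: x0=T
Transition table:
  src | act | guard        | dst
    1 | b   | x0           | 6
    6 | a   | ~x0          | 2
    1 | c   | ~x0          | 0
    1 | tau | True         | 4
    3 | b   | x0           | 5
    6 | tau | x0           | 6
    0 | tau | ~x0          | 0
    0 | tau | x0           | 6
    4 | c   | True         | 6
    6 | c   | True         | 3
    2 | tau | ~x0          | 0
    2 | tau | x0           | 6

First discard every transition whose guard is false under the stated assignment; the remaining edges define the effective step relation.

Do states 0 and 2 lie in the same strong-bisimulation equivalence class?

Answer: BISIMILAR

Analysis:
Refine partition for ~:
  round 0: {{0,1,2,3,4,5,6}}
  round 1: {{0,2},{1},{3},{4},{5},{6}}
stable after 2 split(s): 6 block(s)
[0]={0,2}  [2]={0,2}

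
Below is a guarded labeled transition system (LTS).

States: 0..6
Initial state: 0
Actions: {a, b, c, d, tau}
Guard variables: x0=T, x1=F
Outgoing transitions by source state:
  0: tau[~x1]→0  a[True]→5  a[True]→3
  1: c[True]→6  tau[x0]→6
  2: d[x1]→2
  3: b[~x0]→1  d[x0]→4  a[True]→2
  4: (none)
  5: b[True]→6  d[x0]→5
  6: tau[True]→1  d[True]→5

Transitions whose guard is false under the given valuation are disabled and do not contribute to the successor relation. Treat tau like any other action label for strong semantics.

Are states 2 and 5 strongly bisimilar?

Bisimulation quotient by refinement:
  P[0] = {{0,1,2,3,4,5,6}}
  P[1] = {{0},{1},{2,4},{3},{5},{6}}
stable after 2 split(s): 6 block(s)
class of 2: {2,4}; class of 5: {5}

Answer: NOT BISIMILAR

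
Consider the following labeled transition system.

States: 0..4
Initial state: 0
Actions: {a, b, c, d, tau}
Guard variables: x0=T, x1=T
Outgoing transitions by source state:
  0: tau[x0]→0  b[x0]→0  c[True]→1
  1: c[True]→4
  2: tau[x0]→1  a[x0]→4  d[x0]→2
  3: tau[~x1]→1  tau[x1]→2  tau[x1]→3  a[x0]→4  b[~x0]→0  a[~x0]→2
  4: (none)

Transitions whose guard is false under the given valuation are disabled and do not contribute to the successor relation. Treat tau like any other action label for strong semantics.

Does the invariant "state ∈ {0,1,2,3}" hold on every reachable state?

Inv-set: {0,1,2,3}
R = {0,1,4}
  0: ok
  1: ok
  4: ✗ unsafe
witness against invariant: c·c → 4

Answer: INVARIANT VIOLATED at state 4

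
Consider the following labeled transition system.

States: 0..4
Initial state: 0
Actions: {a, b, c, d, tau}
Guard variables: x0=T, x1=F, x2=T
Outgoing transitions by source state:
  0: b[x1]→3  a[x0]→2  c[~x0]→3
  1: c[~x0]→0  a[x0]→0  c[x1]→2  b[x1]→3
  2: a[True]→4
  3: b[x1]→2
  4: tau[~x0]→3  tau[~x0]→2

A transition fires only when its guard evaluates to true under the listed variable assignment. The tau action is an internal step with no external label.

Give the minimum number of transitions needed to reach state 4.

BFS to 4:
  depth 0: {0}
  depth 1: {2}
  depth 2: {4}
4 enters at depth 2; path a·a

Answer: 2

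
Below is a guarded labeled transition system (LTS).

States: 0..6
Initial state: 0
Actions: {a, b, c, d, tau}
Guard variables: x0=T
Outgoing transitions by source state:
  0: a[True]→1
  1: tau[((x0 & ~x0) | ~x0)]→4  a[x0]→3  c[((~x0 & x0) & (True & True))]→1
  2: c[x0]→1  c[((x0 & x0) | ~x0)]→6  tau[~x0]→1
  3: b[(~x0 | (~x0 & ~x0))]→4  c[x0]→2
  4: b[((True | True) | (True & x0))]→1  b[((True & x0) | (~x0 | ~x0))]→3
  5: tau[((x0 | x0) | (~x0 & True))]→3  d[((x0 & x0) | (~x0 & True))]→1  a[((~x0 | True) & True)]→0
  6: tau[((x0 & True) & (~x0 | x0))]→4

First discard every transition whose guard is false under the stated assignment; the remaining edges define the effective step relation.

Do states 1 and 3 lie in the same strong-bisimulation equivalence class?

Bisimulation quotient by refinement:
  π0 = {{0,1,2,3,4,5,6}}
  π1 = {{0,1},{2,3},{4},{5},{6}}
  π2 = {{0},{1},{2},{3},{4},{5},{6}}
stable after 3 split(s): 7 block(s)
class of 1: {1}; class of 3: {3}

Answer: NOT BISIMILAR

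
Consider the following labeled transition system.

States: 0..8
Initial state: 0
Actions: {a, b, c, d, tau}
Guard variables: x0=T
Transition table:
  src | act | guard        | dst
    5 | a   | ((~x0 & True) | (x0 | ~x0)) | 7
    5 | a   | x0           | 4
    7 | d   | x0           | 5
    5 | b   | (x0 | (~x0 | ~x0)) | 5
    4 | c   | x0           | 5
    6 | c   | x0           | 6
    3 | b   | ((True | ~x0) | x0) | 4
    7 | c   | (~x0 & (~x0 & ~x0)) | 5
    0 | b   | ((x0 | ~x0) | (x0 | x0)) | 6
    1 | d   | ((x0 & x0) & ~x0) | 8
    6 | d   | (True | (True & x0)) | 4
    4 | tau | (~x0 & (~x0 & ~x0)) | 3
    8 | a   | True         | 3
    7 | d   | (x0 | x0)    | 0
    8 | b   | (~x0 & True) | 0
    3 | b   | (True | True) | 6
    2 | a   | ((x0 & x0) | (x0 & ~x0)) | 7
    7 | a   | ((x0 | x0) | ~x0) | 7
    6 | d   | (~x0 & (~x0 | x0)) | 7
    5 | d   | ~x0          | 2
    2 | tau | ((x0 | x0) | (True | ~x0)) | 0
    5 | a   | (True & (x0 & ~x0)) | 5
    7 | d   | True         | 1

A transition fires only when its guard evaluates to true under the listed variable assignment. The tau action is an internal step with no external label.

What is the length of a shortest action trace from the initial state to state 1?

Layered search for 1:
  L0 = {0}
  L1 = {6}
  L2 = {4}
  L3 = {5}
  L4 = {7}
  L5 = {1}
first hit 1 at d=5 via b·d·c·a·d

Answer: 5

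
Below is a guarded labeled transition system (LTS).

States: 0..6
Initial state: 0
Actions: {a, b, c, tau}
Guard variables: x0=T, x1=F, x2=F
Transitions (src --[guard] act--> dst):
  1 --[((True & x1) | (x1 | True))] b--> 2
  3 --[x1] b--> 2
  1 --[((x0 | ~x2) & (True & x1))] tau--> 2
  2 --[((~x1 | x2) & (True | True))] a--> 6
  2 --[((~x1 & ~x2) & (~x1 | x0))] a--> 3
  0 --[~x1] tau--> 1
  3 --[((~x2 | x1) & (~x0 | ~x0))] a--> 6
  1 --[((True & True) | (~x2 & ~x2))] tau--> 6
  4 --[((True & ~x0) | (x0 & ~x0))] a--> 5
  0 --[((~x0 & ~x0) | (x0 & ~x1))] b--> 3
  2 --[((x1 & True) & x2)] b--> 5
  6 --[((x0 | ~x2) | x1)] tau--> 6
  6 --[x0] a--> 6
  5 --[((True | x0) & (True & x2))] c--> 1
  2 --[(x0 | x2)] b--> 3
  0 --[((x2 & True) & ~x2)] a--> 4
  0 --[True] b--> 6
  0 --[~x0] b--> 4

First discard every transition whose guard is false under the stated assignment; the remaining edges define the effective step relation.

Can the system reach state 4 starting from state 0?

Answer: UNREACHABLE

Working:
10 transition(s) survive guard evaluation.
depth 0: {0}
depth 1: {1,3,6}  cumulative {0,1,3,6}
depth 2: {2}  cumulative {0,1,2,3,6}
R = {0,1,2,3,6}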